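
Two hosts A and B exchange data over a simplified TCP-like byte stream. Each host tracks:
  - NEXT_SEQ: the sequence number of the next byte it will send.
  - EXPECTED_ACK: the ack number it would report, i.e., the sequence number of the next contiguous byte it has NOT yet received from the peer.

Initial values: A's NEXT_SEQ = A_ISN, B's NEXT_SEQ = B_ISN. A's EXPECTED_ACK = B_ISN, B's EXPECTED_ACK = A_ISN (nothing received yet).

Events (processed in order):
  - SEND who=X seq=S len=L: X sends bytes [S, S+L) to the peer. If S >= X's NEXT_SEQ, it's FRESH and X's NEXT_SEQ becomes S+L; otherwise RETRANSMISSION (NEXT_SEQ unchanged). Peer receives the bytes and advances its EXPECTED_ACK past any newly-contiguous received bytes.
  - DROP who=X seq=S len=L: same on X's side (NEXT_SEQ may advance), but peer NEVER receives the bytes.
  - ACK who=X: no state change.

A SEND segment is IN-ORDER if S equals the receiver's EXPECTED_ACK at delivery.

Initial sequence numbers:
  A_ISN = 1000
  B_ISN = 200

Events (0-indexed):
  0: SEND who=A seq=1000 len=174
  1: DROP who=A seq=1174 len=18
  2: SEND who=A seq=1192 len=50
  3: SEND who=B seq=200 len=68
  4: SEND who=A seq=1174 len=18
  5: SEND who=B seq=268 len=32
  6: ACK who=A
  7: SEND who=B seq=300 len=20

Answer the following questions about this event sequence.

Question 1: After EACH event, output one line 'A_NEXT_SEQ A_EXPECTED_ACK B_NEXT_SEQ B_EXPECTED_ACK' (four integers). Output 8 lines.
1174 200 200 1174
1192 200 200 1174
1242 200 200 1174
1242 268 268 1174
1242 268 268 1242
1242 300 300 1242
1242 300 300 1242
1242 320 320 1242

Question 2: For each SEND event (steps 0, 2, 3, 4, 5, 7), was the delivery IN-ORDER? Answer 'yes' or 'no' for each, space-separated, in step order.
Step 0: SEND seq=1000 -> in-order
Step 2: SEND seq=1192 -> out-of-order
Step 3: SEND seq=200 -> in-order
Step 4: SEND seq=1174 -> in-order
Step 5: SEND seq=268 -> in-order
Step 7: SEND seq=300 -> in-order

Answer: yes no yes yes yes yes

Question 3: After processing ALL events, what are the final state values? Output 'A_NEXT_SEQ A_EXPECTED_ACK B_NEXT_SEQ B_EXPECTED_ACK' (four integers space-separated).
Answer: 1242 320 320 1242

Derivation:
After event 0: A_seq=1174 A_ack=200 B_seq=200 B_ack=1174
After event 1: A_seq=1192 A_ack=200 B_seq=200 B_ack=1174
After event 2: A_seq=1242 A_ack=200 B_seq=200 B_ack=1174
After event 3: A_seq=1242 A_ack=268 B_seq=268 B_ack=1174
After event 4: A_seq=1242 A_ack=268 B_seq=268 B_ack=1242
After event 5: A_seq=1242 A_ack=300 B_seq=300 B_ack=1242
After event 6: A_seq=1242 A_ack=300 B_seq=300 B_ack=1242
After event 7: A_seq=1242 A_ack=320 B_seq=320 B_ack=1242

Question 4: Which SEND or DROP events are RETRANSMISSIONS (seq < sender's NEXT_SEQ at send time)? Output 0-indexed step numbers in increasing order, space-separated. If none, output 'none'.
Answer: 4

Derivation:
Step 0: SEND seq=1000 -> fresh
Step 1: DROP seq=1174 -> fresh
Step 2: SEND seq=1192 -> fresh
Step 3: SEND seq=200 -> fresh
Step 4: SEND seq=1174 -> retransmit
Step 5: SEND seq=268 -> fresh
Step 7: SEND seq=300 -> fresh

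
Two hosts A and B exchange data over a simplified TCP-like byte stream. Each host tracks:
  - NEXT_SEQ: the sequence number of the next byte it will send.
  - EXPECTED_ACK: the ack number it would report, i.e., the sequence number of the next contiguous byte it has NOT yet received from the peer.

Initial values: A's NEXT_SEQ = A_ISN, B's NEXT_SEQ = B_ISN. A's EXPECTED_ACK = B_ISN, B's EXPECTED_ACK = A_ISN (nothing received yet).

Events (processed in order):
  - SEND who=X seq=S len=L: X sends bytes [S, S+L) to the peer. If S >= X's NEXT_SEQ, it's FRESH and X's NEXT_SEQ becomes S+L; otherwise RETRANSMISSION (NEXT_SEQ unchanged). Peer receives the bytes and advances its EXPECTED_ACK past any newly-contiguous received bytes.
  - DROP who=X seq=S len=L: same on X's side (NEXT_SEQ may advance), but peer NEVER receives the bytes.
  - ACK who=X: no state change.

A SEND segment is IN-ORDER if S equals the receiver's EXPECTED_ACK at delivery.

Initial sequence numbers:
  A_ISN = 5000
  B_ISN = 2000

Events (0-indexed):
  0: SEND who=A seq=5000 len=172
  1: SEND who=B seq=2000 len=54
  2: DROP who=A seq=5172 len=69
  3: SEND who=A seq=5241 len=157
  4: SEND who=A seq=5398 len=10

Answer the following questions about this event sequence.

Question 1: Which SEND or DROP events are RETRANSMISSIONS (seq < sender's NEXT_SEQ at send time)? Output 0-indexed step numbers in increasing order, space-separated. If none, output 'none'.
Step 0: SEND seq=5000 -> fresh
Step 1: SEND seq=2000 -> fresh
Step 2: DROP seq=5172 -> fresh
Step 3: SEND seq=5241 -> fresh
Step 4: SEND seq=5398 -> fresh

Answer: none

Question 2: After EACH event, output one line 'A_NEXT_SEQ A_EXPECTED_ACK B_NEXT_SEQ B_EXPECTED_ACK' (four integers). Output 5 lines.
5172 2000 2000 5172
5172 2054 2054 5172
5241 2054 2054 5172
5398 2054 2054 5172
5408 2054 2054 5172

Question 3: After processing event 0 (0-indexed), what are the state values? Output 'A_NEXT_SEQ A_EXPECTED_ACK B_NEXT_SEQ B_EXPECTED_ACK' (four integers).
After event 0: A_seq=5172 A_ack=2000 B_seq=2000 B_ack=5172

5172 2000 2000 5172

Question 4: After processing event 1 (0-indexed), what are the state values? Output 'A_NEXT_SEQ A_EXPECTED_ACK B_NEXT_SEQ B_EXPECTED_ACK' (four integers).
After event 0: A_seq=5172 A_ack=2000 B_seq=2000 B_ack=5172
After event 1: A_seq=5172 A_ack=2054 B_seq=2054 B_ack=5172

5172 2054 2054 5172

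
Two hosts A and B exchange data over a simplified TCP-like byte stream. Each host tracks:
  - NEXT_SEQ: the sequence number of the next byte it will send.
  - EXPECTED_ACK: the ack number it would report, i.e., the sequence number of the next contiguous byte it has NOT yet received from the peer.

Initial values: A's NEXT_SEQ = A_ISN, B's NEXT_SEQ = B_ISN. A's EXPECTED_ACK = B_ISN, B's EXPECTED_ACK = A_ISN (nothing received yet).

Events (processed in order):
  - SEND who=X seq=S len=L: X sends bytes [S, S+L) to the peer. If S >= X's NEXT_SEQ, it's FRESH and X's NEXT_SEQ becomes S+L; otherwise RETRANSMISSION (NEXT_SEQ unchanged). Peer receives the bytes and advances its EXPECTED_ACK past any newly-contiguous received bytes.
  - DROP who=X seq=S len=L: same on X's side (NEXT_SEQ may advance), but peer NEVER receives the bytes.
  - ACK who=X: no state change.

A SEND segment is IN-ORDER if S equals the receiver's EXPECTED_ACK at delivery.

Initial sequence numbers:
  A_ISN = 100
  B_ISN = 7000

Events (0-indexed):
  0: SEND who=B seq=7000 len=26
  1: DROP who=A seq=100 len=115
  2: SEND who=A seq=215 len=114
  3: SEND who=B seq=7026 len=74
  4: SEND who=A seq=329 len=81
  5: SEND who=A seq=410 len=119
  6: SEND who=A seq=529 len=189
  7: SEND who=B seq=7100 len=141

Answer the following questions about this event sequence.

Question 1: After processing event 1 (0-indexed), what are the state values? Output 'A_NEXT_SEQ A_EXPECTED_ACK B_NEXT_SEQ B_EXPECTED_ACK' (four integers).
After event 0: A_seq=100 A_ack=7026 B_seq=7026 B_ack=100
After event 1: A_seq=215 A_ack=7026 B_seq=7026 B_ack=100

215 7026 7026 100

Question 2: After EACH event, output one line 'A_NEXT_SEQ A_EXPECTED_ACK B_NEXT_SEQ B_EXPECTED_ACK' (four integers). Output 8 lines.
100 7026 7026 100
215 7026 7026 100
329 7026 7026 100
329 7100 7100 100
410 7100 7100 100
529 7100 7100 100
718 7100 7100 100
718 7241 7241 100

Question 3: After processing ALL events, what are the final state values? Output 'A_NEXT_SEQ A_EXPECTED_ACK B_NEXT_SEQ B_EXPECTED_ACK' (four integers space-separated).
Answer: 718 7241 7241 100

Derivation:
After event 0: A_seq=100 A_ack=7026 B_seq=7026 B_ack=100
After event 1: A_seq=215 A_ack=7026 B_seq=7026 B_ack=100
After event 2: A_seq=329 A_ack=7026 B_seq=7026 B_ack=100
After event 3: A_seq=329 A_ack=7100 B_seq=7100 B_ack=100
After event 4: A_seq=410 A_ack=7100 B_seq=7100 B_ack=100
After event 5: A_seq=529 A_ack=7100 B_seq=7100 B_ack=100
After event 6: A_seq=718 A_ack=7100 B_seq=7100 B_ack=100
After event 7: A_seq=718 A_ack=7241 B_seq=7241 B_ack=100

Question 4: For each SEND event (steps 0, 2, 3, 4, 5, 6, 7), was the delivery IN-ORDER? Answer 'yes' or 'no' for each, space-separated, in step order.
Answer: yes no yes no no no yes

Derivation:
Step 0: SEND seq=7000 -> in-order
Step 2: SEND seq=215 -> out-of-order
Step 3: SEND seq=7026 -> in-order
Step 4: SEND seq=329 -> out-of-order
Step 5: SEND seq=410 -> out-of-order
Step 6: SEND seq=529 -> out-of-order
Step 7: SEND seq=7100 -> in-order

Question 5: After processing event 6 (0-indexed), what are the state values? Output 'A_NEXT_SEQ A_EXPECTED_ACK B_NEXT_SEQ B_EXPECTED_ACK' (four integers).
After event 0: A_seq=100 A_ack=7026 B_seq=7026 B_ack=100
After event 1: A_seq=215 A_ack=7026 B_seq=7026 B_ack=100
After event 2: A_seq=329 A_ack=7026 B_seq=7026 B_ack=100
After event 3: A_seq=329 A_ack=7100 B_seq=7100 B_ack=100
After event 4: A_seq=410 A_ack=7100 B_seq=7100 B_ack=100
After event 5: A_seq=529 A_ack=7100 B_seq=7100 B_ack=100
After event 6: A_seq=718 A_ack=7100 B_seq=7100 B_ack=100

718 7100 7100 100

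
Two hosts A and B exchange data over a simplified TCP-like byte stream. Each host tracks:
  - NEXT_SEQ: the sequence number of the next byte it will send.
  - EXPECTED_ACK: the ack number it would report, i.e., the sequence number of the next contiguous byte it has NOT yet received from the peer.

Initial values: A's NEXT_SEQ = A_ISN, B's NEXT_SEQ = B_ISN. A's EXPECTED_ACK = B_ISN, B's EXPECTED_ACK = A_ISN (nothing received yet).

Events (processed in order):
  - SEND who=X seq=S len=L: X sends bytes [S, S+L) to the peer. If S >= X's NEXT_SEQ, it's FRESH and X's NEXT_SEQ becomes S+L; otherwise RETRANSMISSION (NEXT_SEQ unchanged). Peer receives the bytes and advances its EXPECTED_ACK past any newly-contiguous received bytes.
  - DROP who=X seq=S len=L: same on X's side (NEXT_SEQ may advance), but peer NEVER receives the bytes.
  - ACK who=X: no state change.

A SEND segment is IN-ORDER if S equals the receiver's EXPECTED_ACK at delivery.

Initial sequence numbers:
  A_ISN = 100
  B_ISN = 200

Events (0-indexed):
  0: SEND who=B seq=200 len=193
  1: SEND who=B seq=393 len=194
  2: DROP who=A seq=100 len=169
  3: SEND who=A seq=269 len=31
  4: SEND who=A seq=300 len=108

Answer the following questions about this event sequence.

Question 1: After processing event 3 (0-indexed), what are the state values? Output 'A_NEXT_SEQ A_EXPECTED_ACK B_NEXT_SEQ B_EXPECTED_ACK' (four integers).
After event 0: A_seq=100 A_ack=393 B_seq=393 B_ack=100
After event 1: A_seq=100 A_ack=587 B_seq=587 B_ack=100
After event 2: A_seq=269 A_ack=587 B_seq=587 B_ack=100
After event 3: A_seq=300 A_ack=587 B_seq=587 B_ack=100

300 587 587 100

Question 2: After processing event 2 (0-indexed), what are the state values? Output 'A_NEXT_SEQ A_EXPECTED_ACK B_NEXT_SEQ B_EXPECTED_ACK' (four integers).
After event 0: A_seq=100 A_ack=393 B_seq=393 B_ack=100
After event 1: A_seq=100 A_ack=587 B_seq=587 B_ack=100
After event 2: A_seq=269 A_ack=587 B_seq=587 B_ack=100

269 587 587 100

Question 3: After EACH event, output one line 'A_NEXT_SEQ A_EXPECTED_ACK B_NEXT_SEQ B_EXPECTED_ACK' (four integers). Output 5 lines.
100 393 393 100
100 587 587 100
269 587 587 100
300 587 587 100
408 587 587 100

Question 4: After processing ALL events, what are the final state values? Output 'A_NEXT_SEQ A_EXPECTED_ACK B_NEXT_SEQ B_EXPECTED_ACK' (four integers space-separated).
After event 0: A_seq=100 A_ack=393 B_seq=393 B_ack=100
After event 1: A_seq=100 A_ack=587 B_seq=587 B_ack=100
After event 2: A_seq=269 A_ack=587 B_seq=587 B_ack=100
After event 3: A_seq=300 A_ack=587 B_seq=587 B_ack=100
After event 4: A_seq=408 A_ack=587 B_seq=587 B_ack=100

Answer: 408 587 587 100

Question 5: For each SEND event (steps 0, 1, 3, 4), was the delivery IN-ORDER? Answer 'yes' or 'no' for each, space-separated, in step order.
Answer: yes yes no no

Derivation:
Step 0: SEND seq=200 -> in-order
Step 1: SEND seq=393 -> in-order
Step 3: SEND seq=269 -> out-of-order
Step 4: SEND seq=300 -> out-of-order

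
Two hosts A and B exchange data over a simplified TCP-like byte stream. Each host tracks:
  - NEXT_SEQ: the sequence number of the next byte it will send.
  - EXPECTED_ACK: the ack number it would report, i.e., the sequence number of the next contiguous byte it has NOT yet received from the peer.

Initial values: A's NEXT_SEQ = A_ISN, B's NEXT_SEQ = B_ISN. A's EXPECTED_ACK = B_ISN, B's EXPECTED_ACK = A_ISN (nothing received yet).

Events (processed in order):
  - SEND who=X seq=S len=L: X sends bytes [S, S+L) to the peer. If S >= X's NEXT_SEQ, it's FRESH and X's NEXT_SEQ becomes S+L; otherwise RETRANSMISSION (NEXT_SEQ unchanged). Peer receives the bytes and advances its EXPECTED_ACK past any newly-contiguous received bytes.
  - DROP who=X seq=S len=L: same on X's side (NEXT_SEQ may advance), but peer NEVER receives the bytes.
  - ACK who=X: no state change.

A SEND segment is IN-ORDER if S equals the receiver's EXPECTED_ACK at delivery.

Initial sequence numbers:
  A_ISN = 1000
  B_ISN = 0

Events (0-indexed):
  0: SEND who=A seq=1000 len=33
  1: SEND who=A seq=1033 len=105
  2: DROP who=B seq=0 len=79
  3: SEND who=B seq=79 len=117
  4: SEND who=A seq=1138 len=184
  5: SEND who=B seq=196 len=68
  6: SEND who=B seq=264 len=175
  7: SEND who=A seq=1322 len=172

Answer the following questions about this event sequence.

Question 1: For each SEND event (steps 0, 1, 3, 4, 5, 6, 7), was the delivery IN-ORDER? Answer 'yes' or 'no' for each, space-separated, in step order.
Answer: yes yes no yes no no yes

Derivation:
Step 0: SEND seq=1000 -> in-order
Step 1: SEND seq=1033 -> in-order
Step 3: SEND seq=79 -> out-of-order
Step 4: SEND seq=1138 -> in-order
Step 5: SEND seq=196 -> out-of-order
Step 6: SEND seq=264 -> out-of-order
Step 7: SEND seq=1322 -> in-order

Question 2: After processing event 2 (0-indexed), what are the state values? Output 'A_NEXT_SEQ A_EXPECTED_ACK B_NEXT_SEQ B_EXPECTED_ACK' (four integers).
After event 0: A_seq=1033 A_ack=0 B_seq=0 B_ack=1033
After event 1: A_seq=1138 A_ack=0 B_seq=0 B_ack=1138
After event 2: A_seq=1138 A_ack=0 B_seq=79 B_ack=1138

1138 0 79 1138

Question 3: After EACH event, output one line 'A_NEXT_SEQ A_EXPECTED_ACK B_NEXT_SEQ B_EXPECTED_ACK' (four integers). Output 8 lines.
1033 0 0 1033
1138 0 0 1138
1138 0 79 1138
1138 0 196 1138
1322 0 196 1322
1322 0 264 1322
1322 0 439 1322
1494 0 439 1494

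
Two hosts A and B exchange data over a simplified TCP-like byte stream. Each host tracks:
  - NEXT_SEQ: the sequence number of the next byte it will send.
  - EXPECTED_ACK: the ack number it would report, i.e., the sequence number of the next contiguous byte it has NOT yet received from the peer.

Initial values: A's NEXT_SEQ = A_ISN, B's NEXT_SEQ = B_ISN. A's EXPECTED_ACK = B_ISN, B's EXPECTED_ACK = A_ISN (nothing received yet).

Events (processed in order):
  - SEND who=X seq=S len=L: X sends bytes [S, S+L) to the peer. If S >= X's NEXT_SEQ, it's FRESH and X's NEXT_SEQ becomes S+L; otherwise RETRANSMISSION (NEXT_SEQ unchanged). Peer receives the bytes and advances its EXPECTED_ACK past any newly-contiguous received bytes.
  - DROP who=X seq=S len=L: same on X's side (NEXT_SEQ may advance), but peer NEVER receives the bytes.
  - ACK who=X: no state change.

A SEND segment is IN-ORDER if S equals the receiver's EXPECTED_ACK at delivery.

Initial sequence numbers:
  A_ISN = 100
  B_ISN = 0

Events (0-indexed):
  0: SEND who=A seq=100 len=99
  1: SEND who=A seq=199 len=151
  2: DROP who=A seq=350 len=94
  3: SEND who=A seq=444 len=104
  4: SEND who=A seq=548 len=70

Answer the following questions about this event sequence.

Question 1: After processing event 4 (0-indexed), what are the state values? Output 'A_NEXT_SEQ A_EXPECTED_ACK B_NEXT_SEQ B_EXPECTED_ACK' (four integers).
After event 0: A_seq=199 A_ack=0 B_seq=0 B_ack=199
After event 1: A_seq=350 A_ack=0 B_seq=0 B_ack=350
After event 2: A_seq=444 A_ack=0 B_seq=0 B_ack=350
After event 3: A_seq=548 A_ack=0 B_seq=0 B_ack=350
After event 4: A_seq=618 A_ack=0 B_seq=0 B_ack=350

618 0 0 350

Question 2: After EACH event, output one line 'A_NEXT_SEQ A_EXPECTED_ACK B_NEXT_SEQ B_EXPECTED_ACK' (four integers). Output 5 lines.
199 0 0 199
350 0 0 350
444 0 0 350
548 0 0 350
618 0 0 350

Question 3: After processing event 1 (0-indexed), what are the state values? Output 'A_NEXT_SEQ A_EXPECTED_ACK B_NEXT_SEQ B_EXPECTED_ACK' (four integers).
After event 0: A_seq=199 A_ack=0 B_seq=0 B_ack=199
After event 1: A_seq=350 A_ack=0 B_seq=0 B_ack=350

350 0 0 350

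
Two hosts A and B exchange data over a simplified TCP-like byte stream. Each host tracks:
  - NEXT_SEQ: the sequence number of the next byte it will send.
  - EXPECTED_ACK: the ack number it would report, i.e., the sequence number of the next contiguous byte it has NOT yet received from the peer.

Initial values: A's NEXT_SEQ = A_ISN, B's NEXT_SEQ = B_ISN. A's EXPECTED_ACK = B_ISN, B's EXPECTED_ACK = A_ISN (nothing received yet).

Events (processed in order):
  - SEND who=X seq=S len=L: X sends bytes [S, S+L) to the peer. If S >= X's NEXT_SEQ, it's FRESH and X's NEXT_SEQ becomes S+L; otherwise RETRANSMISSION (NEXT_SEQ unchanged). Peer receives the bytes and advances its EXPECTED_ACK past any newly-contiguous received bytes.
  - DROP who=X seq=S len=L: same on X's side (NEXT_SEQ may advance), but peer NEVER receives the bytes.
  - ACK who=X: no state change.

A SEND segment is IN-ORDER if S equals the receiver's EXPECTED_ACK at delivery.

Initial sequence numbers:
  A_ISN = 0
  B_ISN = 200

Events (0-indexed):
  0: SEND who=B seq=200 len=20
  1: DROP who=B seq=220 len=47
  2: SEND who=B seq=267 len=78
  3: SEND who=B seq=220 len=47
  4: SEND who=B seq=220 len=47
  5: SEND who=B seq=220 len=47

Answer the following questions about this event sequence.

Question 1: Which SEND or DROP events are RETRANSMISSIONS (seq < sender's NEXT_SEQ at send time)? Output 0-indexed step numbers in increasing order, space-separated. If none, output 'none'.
Answer: 3 4 5

Derivation:
Step 0: SEND seq=200 -> fresh
Step 1: DROP seq=220 -> fresh
Step 2: SEND seq=267 -> fresh
Step 3: SEND seq=220 -> retransmit
Step 4: SEND seq=220 -> retransmit
Step 5: SEND seq=220 -> retransmit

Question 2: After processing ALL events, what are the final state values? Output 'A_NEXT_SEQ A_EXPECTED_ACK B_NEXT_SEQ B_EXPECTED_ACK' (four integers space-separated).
Answer: 0 345 345 0

Derivation:
After event 0: A_seq=0 A_ack=220 B_seq=220 B_ack=0
After event 1: A_seq=0 A_ack=220 B_seq=267 B_ack=0
After event 2: A_seq=0 A_ack=220 B_seq=345 B_ack=0
After event 3: A_seq=0 A_ack=345 B_seq=345 B_ack=0
After event 4: A_seq=0 A_ack=345 B_seq=345 B_ack=0
After event 5: A_seq=0 A_ack=345 B_seq=345 B_ack=0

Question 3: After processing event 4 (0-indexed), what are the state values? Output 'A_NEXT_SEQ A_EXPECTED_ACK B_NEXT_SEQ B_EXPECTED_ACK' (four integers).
After event 0: A_seq=0 A_ack=220 B_seq=220 B_ack=0
After event 1: A_seq=0 A_ack=220 B_seq=267 B_ack=0
After event 2: A_seq=0 A_ack=220 B_seq=345 B_ack=0
After event 3: A_seq=0 A_ack=345 B_seq=345 B_ack=0
After event 4: A_seq=0 A_ack=345 B_seq=345 B_ack=0

0 345 345 0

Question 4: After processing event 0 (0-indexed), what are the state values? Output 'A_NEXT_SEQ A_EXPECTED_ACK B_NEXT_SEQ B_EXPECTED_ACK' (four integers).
After event 0: A_seq=0 A_ack=220 B_seq=220 B_ack=0

0 220 220 0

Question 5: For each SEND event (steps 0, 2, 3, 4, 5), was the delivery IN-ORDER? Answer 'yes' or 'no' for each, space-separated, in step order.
Answer: yes no yes no no

Derivation:
Step 0: SEND seq=200 -> in-order
Step 2: SEND seq=267 -> out-of-order
Step 3: SEND seq=220 -> in-order
Step 4: SEND seq=220 -> out-of-order
Step 5: SEND seq=220 -> out-of-order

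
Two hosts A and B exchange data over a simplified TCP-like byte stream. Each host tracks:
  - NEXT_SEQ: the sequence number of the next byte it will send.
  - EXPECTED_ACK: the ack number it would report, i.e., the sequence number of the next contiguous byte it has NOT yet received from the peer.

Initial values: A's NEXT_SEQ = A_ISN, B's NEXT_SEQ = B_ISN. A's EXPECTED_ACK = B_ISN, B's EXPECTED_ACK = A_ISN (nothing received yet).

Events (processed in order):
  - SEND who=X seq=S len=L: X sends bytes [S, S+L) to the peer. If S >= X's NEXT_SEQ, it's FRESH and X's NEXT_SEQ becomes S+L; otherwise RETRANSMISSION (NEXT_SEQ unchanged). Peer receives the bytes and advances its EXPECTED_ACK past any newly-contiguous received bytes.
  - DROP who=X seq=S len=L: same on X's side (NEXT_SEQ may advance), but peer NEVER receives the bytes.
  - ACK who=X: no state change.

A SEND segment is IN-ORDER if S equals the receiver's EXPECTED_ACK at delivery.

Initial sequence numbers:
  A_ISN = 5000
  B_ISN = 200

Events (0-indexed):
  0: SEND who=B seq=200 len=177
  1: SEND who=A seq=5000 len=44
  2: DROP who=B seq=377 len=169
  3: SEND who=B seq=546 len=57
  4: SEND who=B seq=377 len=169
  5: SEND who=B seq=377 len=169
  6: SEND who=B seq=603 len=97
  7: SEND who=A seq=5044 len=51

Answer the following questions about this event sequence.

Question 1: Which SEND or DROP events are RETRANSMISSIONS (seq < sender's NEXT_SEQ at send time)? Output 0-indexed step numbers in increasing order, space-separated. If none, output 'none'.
Answer: 4 5

Derivation:
Step 0: SEND seq=200 -> fresh
Step 1: SEND seq=5000 -> fresh
Step 2: DROP seq=377 -> fresh
Step 3: SEND seq=546 -> fresh
Step 4: SEND seq=377 -> retransmit
Step 5: SEND seq=377 -> retransmit
Step 6: SEND seq=603 -> fresh
Step 7: SEND seq=5044 -> fresh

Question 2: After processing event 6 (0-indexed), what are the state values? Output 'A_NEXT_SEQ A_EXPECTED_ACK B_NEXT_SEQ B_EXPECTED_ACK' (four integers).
After event 0: A_seq=5000 A_ack=377 B_seq=377 B_ack=5000
After event 1: A_seq=5044 A_ack=377 B_seq=377 B_ack=5044
After event 2: A_seq=5044 A_ack=377 B_seq=546 B_ack=5044
After event 3: A_seq=5044 A_ack=377 B_seq=603 B_ack=5044
After event 4: A_seq=5044 A_ack=603 B_seq=603 B_ack=5044
After event 5: A_seq=5044 A_ack=603 B_seq=603 B_ack=5044
After event 6: A_seq=5044 A_ack=700 B_seq=700 B_ack=5044

5044 700 700 5044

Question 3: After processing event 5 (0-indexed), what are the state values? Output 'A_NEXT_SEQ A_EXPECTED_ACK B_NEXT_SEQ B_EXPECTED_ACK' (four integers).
After event 0: A_seq=5000 A_ack=377 B_seq=377 B_ack=5000
After event 1: A_seq=5044 A_ack=377 B_seq=377 B_ack=5044
After event 2: A_seq=5044 A_ack=377 B_seq=546 B_ack=5044
After event 3: A_seq=5044 A_ack=377 B_seq=603 B_ack=5044
After event 4: A_seq=5044 A_ack=603 B_seq=603 B_ack=5044
After event 5: A_seq=5044 A_ack=603 B_seq=603 B_ack=5044

5044 603 603 5044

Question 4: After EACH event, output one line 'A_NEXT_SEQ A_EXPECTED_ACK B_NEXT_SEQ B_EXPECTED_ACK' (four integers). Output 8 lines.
5000 377 377 5000
5044 377 377 5044
5044 377 546 5044
5044 377 603 5044
5044 603 603 5044
5044 603 603 5044
5044 700 700 5044
5095 700 700 5095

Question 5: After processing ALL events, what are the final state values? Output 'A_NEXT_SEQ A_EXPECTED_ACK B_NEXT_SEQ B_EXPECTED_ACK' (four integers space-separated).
After event 0: A_seq=5000 A_ack=377 B_seq=377 B_ack=5000
After event 1: A_seq=5044 A_ack=377 B_seq=377 B_ack=5044
After event 2: A_seq=5044 A_ack=377 B_seq=546 B_ack=5044
After event 3: A_seq=5044 A_ack=377 B_seq=603 B_ack=5044
After event 4: A_seq=5044 A_ack=603 B_seq=603 B_ack=5044
After event 5: A_seq=5044 A_ack=603 B_seq=603 B_ack=5044
After event 6: A_seq=5044 A_ack=700 B_seq=700 B_ack=5044
After event 7: A_seq=5095 A_ack=700 B_seq=700 B_ack=5095

Answer: 5095 700 700 5095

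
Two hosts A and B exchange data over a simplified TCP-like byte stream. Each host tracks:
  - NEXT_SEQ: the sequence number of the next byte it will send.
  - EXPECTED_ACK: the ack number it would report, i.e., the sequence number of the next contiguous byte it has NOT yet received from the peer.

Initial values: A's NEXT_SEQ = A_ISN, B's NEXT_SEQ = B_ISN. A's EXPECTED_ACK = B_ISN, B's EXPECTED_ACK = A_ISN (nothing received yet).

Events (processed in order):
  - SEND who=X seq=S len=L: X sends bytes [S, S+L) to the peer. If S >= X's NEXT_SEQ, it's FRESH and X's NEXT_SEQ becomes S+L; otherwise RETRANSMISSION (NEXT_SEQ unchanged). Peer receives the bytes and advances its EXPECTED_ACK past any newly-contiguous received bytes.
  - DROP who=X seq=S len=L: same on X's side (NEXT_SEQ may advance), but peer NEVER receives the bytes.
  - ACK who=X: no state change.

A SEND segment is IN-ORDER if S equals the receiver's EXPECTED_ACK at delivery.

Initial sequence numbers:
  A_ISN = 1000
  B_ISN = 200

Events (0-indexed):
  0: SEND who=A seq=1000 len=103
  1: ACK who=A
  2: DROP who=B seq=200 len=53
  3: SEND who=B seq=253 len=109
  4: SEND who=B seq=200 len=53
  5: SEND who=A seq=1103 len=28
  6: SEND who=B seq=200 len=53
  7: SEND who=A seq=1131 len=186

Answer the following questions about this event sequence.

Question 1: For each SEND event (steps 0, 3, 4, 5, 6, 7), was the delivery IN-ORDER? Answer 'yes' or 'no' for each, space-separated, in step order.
Step 0: SEND seq=1000 -> in-order
Step 3: SEND seq=253 -> out-of-order
Step 4: SEND seq=200 -> in-order
Step 5: SEND seq=1103 -> in-order
Step 6: SEND seq=200 -> out-of-order
Step 7: SEND seq=1131 -> in-order

Answer: yes no yes yes no yes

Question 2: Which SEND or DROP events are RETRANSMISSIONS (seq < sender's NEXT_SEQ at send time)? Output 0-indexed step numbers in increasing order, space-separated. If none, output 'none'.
Step 0: SEND seq=1000 -> fresh
Step 2: DROP seq=200 -> fresh
Step 3: SEND seq=253 -> fresh
Step 4: SEND seq=200 -> retransmit
Step 5: SEND seq=1103 -> fresh
Step 6: SEND seq=200 -> retransmit
Step 7: SEND seq=1131 -> fresh

Answer: 4 6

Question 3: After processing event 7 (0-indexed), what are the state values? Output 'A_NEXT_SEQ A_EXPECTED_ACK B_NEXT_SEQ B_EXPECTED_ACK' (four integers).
After event 0: A_seq=1103 A_ack=200 B_seq=200 B_ack=1103
After event 1: A_seq=1103 A_ack=200 B_seq=200 B_ack=1103
After event 2: A_seq=1103 A_ack=200 B_seq=253 B_ack=1103
After event 3: A_seq=1103 A_ack=200 B_seq=362 B_ack=1103
After event 4: A_seq=1103 A_ack=362 B_seq=362 B_ack=1103
After event 5: A_seq=1131 A_ack=362 B_seq=362 B_ack=1131
After event 6: A_seq=1131 A_ack=362 B_seq=362 B_ack=1131
After event 7: A_seq=1317 A_ack=362 B_seq=362 B_ack=1317

1317 362 362 1317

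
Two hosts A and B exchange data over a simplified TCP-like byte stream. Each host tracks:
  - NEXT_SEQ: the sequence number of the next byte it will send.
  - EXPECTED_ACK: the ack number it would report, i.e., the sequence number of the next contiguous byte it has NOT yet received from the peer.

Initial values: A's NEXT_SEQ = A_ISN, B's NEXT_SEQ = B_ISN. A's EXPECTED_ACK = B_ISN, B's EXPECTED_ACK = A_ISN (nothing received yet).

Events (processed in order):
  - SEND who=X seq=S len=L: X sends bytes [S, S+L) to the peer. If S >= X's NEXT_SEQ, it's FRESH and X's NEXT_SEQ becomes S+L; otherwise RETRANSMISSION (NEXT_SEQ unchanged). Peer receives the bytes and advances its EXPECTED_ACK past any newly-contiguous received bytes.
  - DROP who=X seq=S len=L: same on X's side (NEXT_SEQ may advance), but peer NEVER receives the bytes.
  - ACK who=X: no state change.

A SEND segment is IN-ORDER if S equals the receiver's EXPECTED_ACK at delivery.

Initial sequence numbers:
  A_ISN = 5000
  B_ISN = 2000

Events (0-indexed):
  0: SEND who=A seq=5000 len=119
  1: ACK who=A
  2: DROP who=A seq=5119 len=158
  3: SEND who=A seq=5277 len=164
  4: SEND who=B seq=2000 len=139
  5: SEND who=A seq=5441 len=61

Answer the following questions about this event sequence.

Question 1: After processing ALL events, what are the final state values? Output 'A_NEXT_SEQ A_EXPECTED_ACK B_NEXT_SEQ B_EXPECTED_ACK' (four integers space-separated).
Answer: 5502 2139 2139 5119

Derivation:
After event 0: A_seq=5119 A_ack=2000 B_seq=2000 B_ack=5119
After event 1: A_seq=5119 A_ack=2000 B_seq=2000 B_ack=5119
After event 2: A_seq=5277 A_ack=2000 B_seq=2000 B_ack=5119
After event 3: A_seq=5441 A_ack=2000 B_seq=2000 B_ack=5119
After event 4: A_seq=5441 A_ack=2139 B_seq=2139 B_ack=5119
After event 5: A_seq=5502 A_ack=2139 B_seq=2139 B_ack=5119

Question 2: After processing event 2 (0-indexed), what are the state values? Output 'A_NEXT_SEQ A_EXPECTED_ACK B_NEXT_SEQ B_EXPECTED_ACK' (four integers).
After event 0: A_seq=5119 A_ack=2000 B_seq=2000 B_ack=5119
After event 1: A_seq=5119 A_ack=2000 B_seq=2000 B_ack=5119
After event 2: A_seq=5277 A_ack=2000 B_seq=2000 B_ack=5119

5277 2000 2000 5119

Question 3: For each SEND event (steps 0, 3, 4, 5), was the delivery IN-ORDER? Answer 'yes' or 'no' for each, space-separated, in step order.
Step 0: SEND seq=5000 -> in-order
Step 3: SEND seq=5277 -> out-of-order
Step 4: SEND seq=2000 -> in-order
Step 5: SEND seq=5441 -> out-of-order

Answer: yes no yes no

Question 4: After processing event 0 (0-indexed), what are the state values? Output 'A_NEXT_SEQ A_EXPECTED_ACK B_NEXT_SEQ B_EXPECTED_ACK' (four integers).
After event 0: A_seq=5119 A_ack=2000 B_seq=2000 B_ack=5119

5119 2000 2000 5119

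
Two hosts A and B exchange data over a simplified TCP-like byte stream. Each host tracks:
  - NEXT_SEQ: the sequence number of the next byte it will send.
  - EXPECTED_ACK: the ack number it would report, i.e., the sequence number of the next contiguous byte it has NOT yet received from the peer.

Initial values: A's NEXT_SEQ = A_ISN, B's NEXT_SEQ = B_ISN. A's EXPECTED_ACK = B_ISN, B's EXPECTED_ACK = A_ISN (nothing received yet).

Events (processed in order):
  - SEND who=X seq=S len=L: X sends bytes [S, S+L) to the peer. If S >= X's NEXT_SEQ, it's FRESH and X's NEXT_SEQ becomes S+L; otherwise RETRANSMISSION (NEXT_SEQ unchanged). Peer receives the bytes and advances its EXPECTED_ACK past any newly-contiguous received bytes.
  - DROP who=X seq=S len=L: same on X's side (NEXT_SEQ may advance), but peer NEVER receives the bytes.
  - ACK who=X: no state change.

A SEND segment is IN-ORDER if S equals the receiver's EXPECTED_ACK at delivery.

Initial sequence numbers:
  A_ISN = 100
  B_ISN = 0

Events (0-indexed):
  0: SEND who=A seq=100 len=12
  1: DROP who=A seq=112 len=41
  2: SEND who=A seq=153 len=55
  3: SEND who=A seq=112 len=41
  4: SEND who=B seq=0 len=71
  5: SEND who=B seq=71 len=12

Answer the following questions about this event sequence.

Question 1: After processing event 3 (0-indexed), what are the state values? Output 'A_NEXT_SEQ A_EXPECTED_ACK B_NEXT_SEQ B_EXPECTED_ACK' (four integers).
After event 0: A_seq=112 A_ack=0 B_seq=0 B_ack=112
After event 1: A_seq=153 A_ack=0 B_seq=0 B_ack=112
After event 2: A_seq=208 A_ack=0 B_seq=0 B_ack=112
After event 3: A_seq=208 A_ack=0 B_seq=0 B_ack=208

208 0 0 208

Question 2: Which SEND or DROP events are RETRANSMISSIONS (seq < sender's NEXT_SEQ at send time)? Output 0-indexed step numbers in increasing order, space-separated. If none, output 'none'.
Answer: 3

Derivation:
Step 0: SEND seq=100 -> fresh
Step 1: DROP seq=112 -> fresh
Step 2: SEND seq=153 -> fresh
Step 3: SEND seq=112 -> retransmit
Step 4: SEND seq=0 -> fresh
Step 5: SEND seq=71 -> fresh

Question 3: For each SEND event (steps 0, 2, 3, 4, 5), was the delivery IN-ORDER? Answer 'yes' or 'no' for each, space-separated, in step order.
Answer: yes no yes yes yes

Derivation:
Step 0: SEND seq=100 -> in-order
Step 2: SEND seq=153 -> out-of-order
Step 3: SEND seq=112 -> in-order
Step 4: SEND seq=0 -> in-order
Step 5: SEND seq=71 -> in-order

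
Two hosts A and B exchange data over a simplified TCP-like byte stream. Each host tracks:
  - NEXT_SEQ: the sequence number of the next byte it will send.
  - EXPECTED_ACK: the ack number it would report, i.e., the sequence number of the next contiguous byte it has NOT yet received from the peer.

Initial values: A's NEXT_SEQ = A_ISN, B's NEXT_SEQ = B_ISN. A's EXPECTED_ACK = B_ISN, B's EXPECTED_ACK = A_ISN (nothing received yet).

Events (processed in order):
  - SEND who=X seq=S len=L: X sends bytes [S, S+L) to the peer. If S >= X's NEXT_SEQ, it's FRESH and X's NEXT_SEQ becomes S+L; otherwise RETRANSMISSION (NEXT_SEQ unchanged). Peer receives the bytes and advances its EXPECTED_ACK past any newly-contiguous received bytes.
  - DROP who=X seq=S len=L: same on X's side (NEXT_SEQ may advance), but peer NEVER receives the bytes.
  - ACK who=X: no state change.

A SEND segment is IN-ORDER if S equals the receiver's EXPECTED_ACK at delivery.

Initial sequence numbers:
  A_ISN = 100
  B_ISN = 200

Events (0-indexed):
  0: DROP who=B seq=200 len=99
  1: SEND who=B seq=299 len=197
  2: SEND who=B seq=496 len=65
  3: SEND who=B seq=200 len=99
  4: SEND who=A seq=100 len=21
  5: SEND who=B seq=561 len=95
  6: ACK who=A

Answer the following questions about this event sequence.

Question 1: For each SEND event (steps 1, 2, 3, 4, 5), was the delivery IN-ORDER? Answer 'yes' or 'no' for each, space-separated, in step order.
Step 1: SEND seq=299 -> out-of-order
Step 2: SEND seq=496 -> out-of-order
Step 3: SEND seq=200 -> in-order
Step 4: SEND seq=100 -> in-order
Step 5: SEND seq=561 -> in-order

Answer: no no yes yes yes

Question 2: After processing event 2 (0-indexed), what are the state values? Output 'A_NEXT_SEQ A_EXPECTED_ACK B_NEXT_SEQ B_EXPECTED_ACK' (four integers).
After event 0: A_seq=100 A_ack=200 B_seq=299 B_ack=100
After event 1: A_seq=100 A_ack=200 B_seq=496 B_ack=100
After event 2: A_seq=100 A_ack=200 B_seq=561 B_ack=100

100 200 561 100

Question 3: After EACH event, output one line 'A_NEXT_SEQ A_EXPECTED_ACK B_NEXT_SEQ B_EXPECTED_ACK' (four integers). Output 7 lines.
100 200 299 100
100 200 496 100
100 200 561 100
100 561 561 100
121 561 561 121
121 656 656 121
121 656 656 121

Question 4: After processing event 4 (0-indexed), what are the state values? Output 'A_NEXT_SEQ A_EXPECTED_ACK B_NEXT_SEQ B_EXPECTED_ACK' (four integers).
After event 0: A_seq=100 A_ack=200 B_seq=299 B_ack=100
After event 1: A_seq=100 A_ack=200 B_seq=496 B_ack=100
After event 2: A_seq=100 A_ack=200 B_seq=561 B_ack=100
After event 3: A_seq=100 A_ack=561 B_seq=561 B_ack=100
After event 4: A_seq=121 A_ack=561 B_seq=561 B_ack=121

121 561 561 121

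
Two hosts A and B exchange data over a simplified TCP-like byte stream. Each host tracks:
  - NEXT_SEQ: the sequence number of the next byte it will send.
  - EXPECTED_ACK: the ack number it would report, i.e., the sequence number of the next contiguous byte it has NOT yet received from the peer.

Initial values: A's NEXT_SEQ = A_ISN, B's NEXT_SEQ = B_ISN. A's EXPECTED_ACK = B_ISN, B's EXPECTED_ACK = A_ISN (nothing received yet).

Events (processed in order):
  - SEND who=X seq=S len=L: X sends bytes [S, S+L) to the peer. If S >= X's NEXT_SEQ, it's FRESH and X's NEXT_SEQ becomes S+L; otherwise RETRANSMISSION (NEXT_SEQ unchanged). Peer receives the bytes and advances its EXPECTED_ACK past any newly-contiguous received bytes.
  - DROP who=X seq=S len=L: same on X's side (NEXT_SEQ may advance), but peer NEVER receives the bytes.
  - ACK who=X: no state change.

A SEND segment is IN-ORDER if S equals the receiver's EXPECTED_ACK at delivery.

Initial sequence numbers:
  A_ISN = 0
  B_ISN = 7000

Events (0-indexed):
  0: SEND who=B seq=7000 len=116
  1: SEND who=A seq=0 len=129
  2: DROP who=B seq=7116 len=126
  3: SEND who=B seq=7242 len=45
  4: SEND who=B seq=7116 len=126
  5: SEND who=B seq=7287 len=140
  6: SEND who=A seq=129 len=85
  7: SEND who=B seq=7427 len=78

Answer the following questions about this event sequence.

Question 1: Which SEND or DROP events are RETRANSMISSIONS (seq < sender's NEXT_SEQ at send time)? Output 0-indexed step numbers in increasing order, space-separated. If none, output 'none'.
Answer: 4

Derivation:
Step 0: SEND seq=7000 -> fresh
Step 1: SEND seq=0 -> fresh
Step 2: DROP seq=7116 -> fresh
Step 3: SEND seq=7242 -> fresh
Step 4: SEND seq=7116 -> retransmit
Step 5: SEND seq=7287 -> fresh
Step 6: SEND seq=129 -> fresh
Step 7: SEND seq=7427 -> fresh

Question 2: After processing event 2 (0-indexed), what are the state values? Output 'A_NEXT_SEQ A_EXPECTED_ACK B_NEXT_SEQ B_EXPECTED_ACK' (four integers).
After event 0: A_seq=0 A_ack=7116 B_seq=7116 B_ack=0
After event 1: A_seq=129 A_ack=7116 B_seq=7116 B_ack=129
After event 2: A_seq=129 A_ack=7116 B_seq=7242 B_ack=129

129 7116 7242 129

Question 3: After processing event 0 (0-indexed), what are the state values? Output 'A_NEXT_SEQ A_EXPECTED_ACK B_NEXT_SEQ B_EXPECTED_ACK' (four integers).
After event 0: A_seq=0 A_ack=7116 B_seq=7116 B_ack=0

0 7116 7116 0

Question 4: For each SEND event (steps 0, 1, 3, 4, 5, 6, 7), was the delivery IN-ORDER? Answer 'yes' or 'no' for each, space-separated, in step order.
Answer: yes yes no yes yes yes yes

Derivation:
Step 0: SEND seq=7000 -> in-order
Step 1: SEND seq=0 -> in-order
Step 3: SEND seq=7242 -> out-of-order
Step 4: SEND seq=7116 -> in-order
Step 5: SEND seq=7287 -> in-order
Step 6: SEND seq=129 -> in-order
Step 7: SEND seq=7427 -> in-order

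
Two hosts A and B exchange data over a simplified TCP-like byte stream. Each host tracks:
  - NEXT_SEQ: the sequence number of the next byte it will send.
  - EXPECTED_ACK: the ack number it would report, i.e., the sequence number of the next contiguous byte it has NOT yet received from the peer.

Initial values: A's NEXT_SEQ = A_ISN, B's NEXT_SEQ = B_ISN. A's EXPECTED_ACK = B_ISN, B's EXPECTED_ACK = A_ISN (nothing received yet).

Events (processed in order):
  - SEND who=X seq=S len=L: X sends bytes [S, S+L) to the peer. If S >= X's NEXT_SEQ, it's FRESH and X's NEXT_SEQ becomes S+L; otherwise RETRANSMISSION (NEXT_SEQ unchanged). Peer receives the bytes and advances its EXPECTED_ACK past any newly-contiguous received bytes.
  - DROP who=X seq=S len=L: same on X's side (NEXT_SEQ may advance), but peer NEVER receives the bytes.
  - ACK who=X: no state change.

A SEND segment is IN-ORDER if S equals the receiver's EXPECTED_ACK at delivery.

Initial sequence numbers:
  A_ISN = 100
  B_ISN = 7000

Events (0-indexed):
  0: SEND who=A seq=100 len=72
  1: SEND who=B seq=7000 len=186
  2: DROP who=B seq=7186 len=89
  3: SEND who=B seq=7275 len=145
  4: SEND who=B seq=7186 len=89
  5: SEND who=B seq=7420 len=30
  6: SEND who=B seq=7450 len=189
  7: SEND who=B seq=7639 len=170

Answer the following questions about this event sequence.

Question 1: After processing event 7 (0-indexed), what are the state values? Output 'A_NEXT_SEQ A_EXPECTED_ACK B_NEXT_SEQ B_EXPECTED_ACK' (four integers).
After event 0: A_seq=172 A_ack=7000 B_seq=7000 B_ack=172
After event 1: A_seq=172 A_ack=7186 B_seq=7186 B_ack=172
After event 2: A_seq=172 A_ack=7186 B_seq=7275 B_ack=172
After event 3: A_seq=172 A_ack=7186 B_seq=7420 B_ack=172
After event 4: A_seq=172 A_ack=7420 B_seq=7420 B_ack=172
After event 5: A_seq=172 A_ack=7450 B_seq=7450 B_ack=172
After event 6: A_seq=172 A_ack=7639 B_seq=7639 B_ack=172
After event 7: A_seq=172 A_ack=7809 B_seq=7809 B_ack=172

172 7809 7809 172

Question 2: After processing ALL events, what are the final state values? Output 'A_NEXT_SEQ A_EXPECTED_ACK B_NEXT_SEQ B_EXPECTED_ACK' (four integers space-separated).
After event 0: A_seq=172 A_ack=7000 B_seq=7000 B_ack=172
After event 1: A_seq=172 A_ack=7186 B_seq=7186 B_ack=172
After event 2: A_seq=172 A_ack=7186 B_seq=7275 B_ack=172
After event 3: A_seq=172 A_ack=7186 B_seq=7420 B_ack=172
After event 4: A_seq=172 A_ack=7420 B_seq=7420 B_ack=172
After event 5: A_seq=172 A_ack=7450 B_seq=7450 B_ack=172
After event 6: A_seq=172 A_ack=7639 B_seq=7639 B_ack=172
After event 7: A_seq=172 A_ack=7809 B_seq=7809 B_ack=172

Answer: 172 7809 7809 172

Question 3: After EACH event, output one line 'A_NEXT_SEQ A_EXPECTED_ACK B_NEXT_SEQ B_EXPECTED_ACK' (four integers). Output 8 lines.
172 7000 7000 172
172 7186 7186 172
172 7186 7275 172
172 7186 7420 172
172 7420 7420 172
172 7450 7450 172
172 7639 7639 172
172 7809 7809 172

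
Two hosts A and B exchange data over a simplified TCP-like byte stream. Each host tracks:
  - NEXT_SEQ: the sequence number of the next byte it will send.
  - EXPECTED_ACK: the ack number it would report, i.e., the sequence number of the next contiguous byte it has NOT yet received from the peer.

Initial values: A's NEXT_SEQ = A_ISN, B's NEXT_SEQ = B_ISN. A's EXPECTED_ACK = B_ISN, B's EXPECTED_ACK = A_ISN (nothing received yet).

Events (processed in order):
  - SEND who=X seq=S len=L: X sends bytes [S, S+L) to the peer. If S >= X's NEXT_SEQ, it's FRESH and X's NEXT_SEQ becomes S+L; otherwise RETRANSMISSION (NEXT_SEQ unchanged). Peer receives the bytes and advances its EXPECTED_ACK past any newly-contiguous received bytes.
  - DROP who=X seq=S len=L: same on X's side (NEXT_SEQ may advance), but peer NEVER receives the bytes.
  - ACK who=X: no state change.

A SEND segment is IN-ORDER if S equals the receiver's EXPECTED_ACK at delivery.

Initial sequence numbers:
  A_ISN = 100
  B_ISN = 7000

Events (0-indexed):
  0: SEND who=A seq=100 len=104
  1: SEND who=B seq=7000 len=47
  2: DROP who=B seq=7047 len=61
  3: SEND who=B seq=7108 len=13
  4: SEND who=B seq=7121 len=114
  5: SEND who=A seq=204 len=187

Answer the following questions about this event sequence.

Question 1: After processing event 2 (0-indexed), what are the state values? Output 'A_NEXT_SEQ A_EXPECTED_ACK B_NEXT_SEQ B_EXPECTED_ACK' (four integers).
After event 0: A_seq=204 A_ack=7000 B_seq=7000 B_ack=204
After event 1: A_seq=204 A_ack=7047 B_seq=7047 B_ack=204
After event 2: A_seq=204 A_ack=7047 B_seq=7108 B_ack=204

204 7047 7108 204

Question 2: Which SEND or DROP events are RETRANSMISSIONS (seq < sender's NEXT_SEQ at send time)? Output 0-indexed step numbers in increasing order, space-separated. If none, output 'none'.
Step 0: SEND seq=100 -> fresh
Step 1: SEND seq=7000 -> fresh
Step 2: DROP seq=7047 -> fresh
Step 3: SEND seq=7108 -> fresh
Step 4: SEND seq=7121 -> fresh
Step 5: SEND seq=204 -> fresh

Answer: none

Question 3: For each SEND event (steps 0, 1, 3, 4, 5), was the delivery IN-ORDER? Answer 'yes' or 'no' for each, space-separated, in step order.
Step 0: SEND seq=100 -> in-order
Step 1: SEND seq=7000 -> in-order
Step 3: SEND seq=7108 -> out-of-order
Step 4: SEND seq=7121 -> out-of-order
Step 5: SEND seq=204 -> in-order

Answer: yes yes no no yes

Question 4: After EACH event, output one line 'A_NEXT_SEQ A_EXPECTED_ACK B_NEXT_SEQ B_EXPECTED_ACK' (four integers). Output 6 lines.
204 7000 7000 204
204 7047 7047 204
204 7047 7108 204
204 7047 7121 204
204 7047 7235 204
391 7047 7235 391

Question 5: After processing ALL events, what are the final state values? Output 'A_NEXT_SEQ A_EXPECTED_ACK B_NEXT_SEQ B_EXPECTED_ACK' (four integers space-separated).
After event 0: A_seq=204 A_ack=7000 B_seq=7000 B_ack=204
After event 1: A_seq=204 A_ack=7047 B_seq=7047 B_ack=204
After event 2: A_seq=204 A_ack=7047 B_seq=7108 B_ack=204
After event 3: A_seq=204 A_ack=7047 B_seq=7121 B_ack=204
After event 4: A_seq=204 A_ack=7047 B_seq=7235 B_ack=204
After event 5: A_seq=391 A_ack=7047 B_seq=7235 B_ack=391

Answer: 391 7047 7235 391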